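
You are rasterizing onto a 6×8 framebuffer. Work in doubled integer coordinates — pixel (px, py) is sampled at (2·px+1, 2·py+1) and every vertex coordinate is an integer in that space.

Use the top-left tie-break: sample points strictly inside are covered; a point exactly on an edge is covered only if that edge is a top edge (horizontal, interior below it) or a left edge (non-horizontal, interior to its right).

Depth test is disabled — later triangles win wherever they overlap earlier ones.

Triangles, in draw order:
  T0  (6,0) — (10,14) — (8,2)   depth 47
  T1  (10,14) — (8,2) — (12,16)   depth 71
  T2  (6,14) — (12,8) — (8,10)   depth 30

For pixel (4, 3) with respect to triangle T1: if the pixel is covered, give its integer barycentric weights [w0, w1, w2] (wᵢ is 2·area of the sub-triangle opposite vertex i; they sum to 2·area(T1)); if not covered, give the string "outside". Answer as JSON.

T0:
  2·area = 20  (B↔C swapped to make it positive)
  edge (6, 0)→(8, 2): d=(2,2) right/bottom  bias=-1
  edge (8, 2)→(10, 14): d=(2,12) right/bottom  bias=-1
  edge (10, 14)→(6, 0): d=(-4,-14) top-left  bias=+0
    (3,0)@(7, 1): e=[0,10,10] → ·  [on edge]
    (3,1)@(7, 3): e=[4,14,2] → #
    (4,1)@(9, 3): e=[0,-10,30] → ·  [on edge]
    (3,2)@(7, 5): e=[8,18,-6] → ·
    (5,2)@(11, 5): e=[0,-30,50] → ·  [on edge]
    (4,4)@(9, 9): e=[12,2,6] → #
    (5,4)@(11, 9): e=[8,-22,34] → ·
    (4,5)@(9, 11): e=[16,6,-2] → ·
  covered (2 px):
    · · · · · ·
    · · · # · ·
    · · · · · ·
    · · · · · ·
    · · · · # ·
    · · · · · ·
    · · · · · ·
    · · · · · ·
T1:
  2·area = 20
  edge (10, 14)→(8, 2): d=(-2,-12) top-left  bias=+0
  edge (8, 2)→(12, 16): d=(4,14) right/bottom  bias=-1
  edge (12, 16)→(10, 14): d=(-2,-2) top-left  bias=+0
    (0,2)@(1, 5): e=[-90,110,0] → ·  [on edge]
    (1,3)@(3, 7): e=[-70,90,0] → ·  [on edge]
    (4,3)@(9, 7): e=[2,6,12] → #
    (5,3)@(11, 7): e=[26,-22,16] → ·
    (2,4)@(5, 9): e=[-50,70,0] → ·  [on edge]
    (4,4)@(9, 9): e=[-2,14,8] → ·
    (3,5)@(7, 11): e=[-30,50,0] → ·  [on edge]
    (4,6)@(9, 13): e=[-10,30,0] → ·  [on edge]
    (5,6)@(11, 13): e=[14,2,4] → #
    (5,7)@(11, 15): e=[10,10,0] → #  [on edge]
  covered (3 px):
    · · · · · ·
    · · · · · ·
    · · · · · ·
    · · · · # ·
    · · · · · ·
    · · · · · ·
    · · · · · #
    · · · · · #
T2:
  2·area = 12  (B↔C swapped to make it positive)
  edge (6, 14)→(8, 10): d=(2,-4) top-left  bias=+0
  edge (8, 10)→(12, 8): d=(4,-2) top-left  bias=+0
  edge (12, 8)→(6, 14): d=(-6,6) right/bottom  bias=-1
    (5,4)@(11, 9): e=[10,2,0] → ·  [on edge]
    (4,5)@(9, 11): e=[6,6,0] → ·  [on edge]
    (3,6)@(7, 13): e=[2,10,0] → ·  [on edge]
    (2,7)@(5, 15): e=[-2,14,0] → ·  [on edge]
  covered (0 px):
    · · · · · ·
    · · · · · ·
    · · · · · ·
    · · · · · ·
    · · · · · ·
    · · · · · ·
    · · · · · ·
    · · · · · ·

Result: [6,12,2]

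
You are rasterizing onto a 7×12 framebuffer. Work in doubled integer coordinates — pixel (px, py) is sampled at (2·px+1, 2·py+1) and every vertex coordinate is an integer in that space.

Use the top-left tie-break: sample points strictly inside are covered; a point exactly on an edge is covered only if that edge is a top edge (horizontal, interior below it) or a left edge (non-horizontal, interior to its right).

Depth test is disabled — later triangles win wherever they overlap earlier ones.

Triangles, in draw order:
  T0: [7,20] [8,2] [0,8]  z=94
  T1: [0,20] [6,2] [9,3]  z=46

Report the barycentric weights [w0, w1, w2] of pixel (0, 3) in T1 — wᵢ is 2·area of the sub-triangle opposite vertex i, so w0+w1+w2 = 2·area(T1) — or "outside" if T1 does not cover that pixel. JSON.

T0:
  2·area = 138  (B↔C swapped to make it positive)
  edge (7, 20)→(0, 8): d=(-7,-12) top-left  bias=+0
  edge (0, 8)→(8, 2): d=(8,-6) top-left  bias=+0
  edge (8, 2)→(7, 20): d=(-1,18) right/bottom  bias=-1
    (3,1)@(7, 3): e=[119,2,17] → #
    (4,1)@(9, 3): e=[143,14,-19] → ·
    (2,2)@(5, 5): e=[81,6,51] → #
    (4,2)@(9, 5): e=[129,30,-21] → ·
    (1,3)@(3, 7): e=[43,10,85] → #
    (4,3)@(9, 7): e=[115,46,-23] → ·
    (0,4)@(1, 9): e=[5,14,119] → #
    (4,4)@(9, 9): e=[101,62,-25] → ·
    (0,5)@(1, 11): e=[-9,30,117] → ·
    (1,5)@(3, 11): e=[15,42,81] → #
    (4,5)@(9, 11): e=[87,78,-27] → ·
    (1,6)@(3, 13): e=[1,58,79] → #
  covered (20 px):
    · · · · · · ·
    · · · # · · ·
    · · # # · · ·
    · # # # · · ·
    # # # # · · ·
    · # # # · · ·
    · # # # · · ·
    · · # # · · ·
    · · · # · · ·
    · · · # · · ·
    · · · · · · ·
    · · · · · · ·
T1:
  2·area = 60
  edge (0, 20)→(6, 2): d=(6,-18) top-left  bias=+0
  edge (6, 2)→(9, 3): d=(3,1) right/bottom  bias=-1
  edge (9, 3)→(0, 20): d=(-9,17) right/bottom  bias=-1
    (1,0)@(3, 1): e=[-60,0,120] → ·  [on edge]
    (3,1)@(7, 3): e=[24,2,34] → #
    (4,1)@(9, 3): e=[60,0,0] → ·  [on edge]
    (2,2)@(5, 5): e=[0,10,50] → #  [on edge]
    (4,2)@(9, 5): e=[72,6,-18] → ·
    (2,3)@(5, 7): e=[12,16,32] → #
    (3,3)@(7, 7): e=[48,14,-2] → ·
    (2,4)@(5, 9): e=[24,22,14] → #
    (3,4)@(7, 9): e=[60,20,-20] → ·
    (1,5)@(3, 11): e=[0,30,30] → #  [on edge]
    (2,5)@(5, 11): e=[36,28,-4] → ·
    (1,6)@(3, 13): e=[12,36,12] → #
    (0,8)@(1, 17): e=[0,50,10] → #  [on edge]
  covered (8 px):
    · · · · · · ·
    · · · # · · ·
    · · # # · · ·
    · · # · · · ·
    · · # · · · ·
    · # · · · · ·
    · # · · · · ·
    · · · · · · ·
    # · · · · · ·
    · · · · · · ·
    · · · · · · ·
    · · · · · · ·

Result: "outside"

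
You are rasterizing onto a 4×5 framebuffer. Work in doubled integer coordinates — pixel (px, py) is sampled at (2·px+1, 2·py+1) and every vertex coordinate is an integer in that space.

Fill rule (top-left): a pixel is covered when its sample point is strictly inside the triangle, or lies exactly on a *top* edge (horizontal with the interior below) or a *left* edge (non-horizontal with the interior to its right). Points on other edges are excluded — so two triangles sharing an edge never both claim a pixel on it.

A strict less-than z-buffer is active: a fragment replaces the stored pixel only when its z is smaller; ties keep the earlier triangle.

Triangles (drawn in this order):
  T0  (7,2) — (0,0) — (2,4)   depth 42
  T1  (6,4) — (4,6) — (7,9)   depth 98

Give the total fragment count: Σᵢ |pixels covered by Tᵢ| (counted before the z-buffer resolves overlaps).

T0:
  2·area = 24  (B↔C swapped to make it positive)
  edge (7, 2)→(2, 4): d=(-5,2) right/bottom  bias=-1
  edge (2, 4)→(0, 0): d=(-2,-4) top-left  bias=+0
  edge (0, 0)→(7, 2): d=(7,2) right/bottom  bias=-1
    (0,0)@(1, 1): e=[17,2,5] → X
    (1,0)@(3, 1): e=[13,10,1] → X
    (2,0)@(5, 1): e=[9,18,-3] → .
    (0,1)@(1, 3): e=[7,-2,19] → .
    (1,1)@(3, 3): e=[3,6,15] → X
    (2,1)@(5, 3): e=[-1,14,11] → .
    (1,2)@(3, 5): e=[-7,2,29] → .
  covered (3 px):
    X X . .
    . X . .
    . . . .
    . . . .
    . . . .
T1:
  2·area = 12  (B↔C swapped to make it positive)
  edge (6, 4)→(7, 9): d=(1,5) right/bottom  bias=-1
  edge (7, 9)→(4, 6): d=(-3,-3) top-left  bias=+0
  edge (4, 6)→(6, 4): d=(2,-2) top-left  bias=+0
    (0,1)@(1, 3): e=[24,0,-12] → .  [on edge]
    (3,1)@(7, 3): e=[-6,18,0] → .  [on edge]
    (1,2)@(3, 5): e=[16,0,-4] → .  [on edge]
    (2,2)@(5, 5): e=[6,6,0] → X  [on edge]
    (3,2)@(7, 5): e=[-4,12,4] → .
    (1,3)@(3, 7): e=[18,-6,0] → .  [on edge]
    (2,3)@(5, 7): e=[8,0,4] → X  [on edge]
    (3,3)@(7, 7): e=[-2,6,8] → .
    (0,4)@(1, 9): e=[30,-18,0] → .  [on edge]
    (2,4)@(5, 9): e=[10,-6,8] → .
    (3,4)@(7, 9): e=[0,0,12] → .  [on edge]
  covered (2 px):
    . . . .
    . . . .
    . . X .
    . . X .
    . . . .

Answer: 5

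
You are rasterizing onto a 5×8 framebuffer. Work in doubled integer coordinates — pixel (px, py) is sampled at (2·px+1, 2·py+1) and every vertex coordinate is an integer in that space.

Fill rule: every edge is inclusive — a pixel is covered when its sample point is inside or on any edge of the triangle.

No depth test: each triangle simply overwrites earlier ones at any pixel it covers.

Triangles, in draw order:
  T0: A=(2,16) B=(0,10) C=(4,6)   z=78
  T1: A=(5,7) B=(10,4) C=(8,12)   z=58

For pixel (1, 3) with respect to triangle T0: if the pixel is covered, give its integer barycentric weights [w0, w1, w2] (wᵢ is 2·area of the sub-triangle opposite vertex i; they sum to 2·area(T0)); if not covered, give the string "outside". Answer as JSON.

T0:
  2·area = 32
  edge (2, 16)→(0, 10): d=(-2,-6) inclusive
  edge (0, 10)→(4, 6): d=(4,-4) inclusive
  edge (4, 6)→(2, 16): d=(-2,10) inclusive
    (2,0)@(5, 1): e=[48,-16,0] → .  [on edge]
    (4,0)@(9, 1): e=[72,0,-40] → .  [on edge]
    (3,1)@(7, 3): e=[56,0,-24] → .  [on edge]
    (2,2)@(5, 5): e=[40,0,-8] → .  [on edge]
    (1,3)@(3, 7): e=[24,0,8] → X  [on edge]
    (2,3)@(5, 7): e=[36,8,-12] → .
    (0,4)@(1, 9): e=[8,0,24] → X  [on edge]
    (2,4)@(5, 9): e=[32,16,-16] → .
    (0,5)@(1, 11): e=[4,8,20] → X
    (1,5)@(3, 11): e=[16,16,0] → X  [on edge]
    (2,5)@(5, 11): e=[28,24,-20] → .
    (0,6)@(1, 13): e=[0,16,16] → X  [on edge]
  covered (6 px):
    . . . . .
    . . . . .
    . . . . .
    . X . . .
    X X . . .
    X X . . .
    X . . . .
    . . . . .
T1:
  2·area = 34
  edge (5, 7)→(10, 4): d=(5,-3) inclusive
  edge (10, 4)→(8, 12): d=(-2,8) inclusive
  edge (8, 12)→(5, 7): d=(-3,-5) inclusive
    (4,2)@(9, 5): e=[2,6,26] → X
    (2,3)@(5, 7): e=[0,34,0] → X  [on edge]
    (3,3)@(7, 7): e=[6,18,10] → X
    (2,4)@(5, 9): e=[10,30,-6] → .
    (3,4)@(7, 9): e=[16,14,4] → X
    (4,4)@(9, 9): e=[22,-2,14] → .
    (3,5)@(7, 11): e=[26,10,-2] → .
  covered (5 px):
    . . . . .
    . . . . .
    . . . . X
    . . X X X
    . . . X .
    . . . . .
    . . . . .
    . . . . .

Final: [0,8,24]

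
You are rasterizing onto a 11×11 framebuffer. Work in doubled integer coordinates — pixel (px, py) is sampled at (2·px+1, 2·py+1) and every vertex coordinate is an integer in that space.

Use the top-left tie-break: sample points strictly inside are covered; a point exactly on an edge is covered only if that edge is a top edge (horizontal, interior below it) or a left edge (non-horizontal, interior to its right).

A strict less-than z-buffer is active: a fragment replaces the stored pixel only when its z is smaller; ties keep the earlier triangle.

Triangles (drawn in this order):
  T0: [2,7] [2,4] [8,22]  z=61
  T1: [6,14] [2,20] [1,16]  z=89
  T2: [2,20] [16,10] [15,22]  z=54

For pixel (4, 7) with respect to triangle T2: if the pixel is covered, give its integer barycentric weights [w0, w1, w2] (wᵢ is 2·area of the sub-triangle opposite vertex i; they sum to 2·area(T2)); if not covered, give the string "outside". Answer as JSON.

T0:
  2·area = 18
  edge (2, 7)→(2, 4): d=(0,-3) top-left  bias=+0
  edge (2, 4)→(8, 22): d=(6,18) right/bottom  bias=-1
  edge (8, 22)→(2, 7): d=(-6,-15) top-left  bias=+0
    (0,0)@(1, 1): e=[-3,0,21] → ·  [on edge]
    (1,3)@(3, 7): e=[3,0,15] → ·  [on edge]
    (1,4)@(3, 9): e=[3,12,3] → █
    (2,4)@(5, 9): e=[9,-24,33] → ·
    (1,5)@(3, 11): e=[3,24,-9] → ·
    (2,6)@(5, 13): e=[9,0,9] → ·  [on edge]
    (3,9)@(7, 19): e=[15,0,3] → ·  [on edge]
  covered (1 px):
    · · · · · · · · · · ·
    · · · · · · · · · · ·
    · · · · · · · · · · ·
    · · · · · · · · · · ·
    · █ · · · · · · · · ·
    · · · · · · · · · · ·
    · · · · · · · · · · ·
    · · · · · · · · · · ·
    · · · · · · · · · · ·
    · · · · · · · · · · ·
    · · · · · · · · · · ·
T1:
  2·area = 22
  edge (6, 14)→(2, 20): d=(-4,6) right/bottom  bias=-1
  edge (2, 20)→(1, 16): d=(-1,-4) top-left  bias=+0
  edge (1, 16)→(6, 14): d=(5,-2) top-left  bias=+0
    (2,7)@(5, 15): e=[2,17,3] → █
    (3,7)@(7, 15): e=[-10,25,7] → ·
    (1,8)@(3, 17): e=[6,7,9] → █
    (2,8)@(5, 17): e=[-6,15,13] → ·
    (1,9)@(3, 19): e=[-2,5,19] → ·
  covered (2 px):
    · · · · · · · · · · ·
    · · · · · · · · · · ·
    · · · · · · · · · · ·
    · · · · · · · · · · ·
    · · · · · · · · · · ·
    · · · · · · · · · · ·
    · · · · · · · · · · ·
    · · █ · · · · · · · ·
    · █ · · · · · · · · ·
    · · · · · · · · · · ·
    · · · · · · · · · · ·
T2:
  2·area = 158
  edge (2, 20)→(16, 10): d=(14,-10) top-left  bias=+0
  edge (16, 10)→(15, 22): d=(-1,12) right/bottom  bias=-1
  edge (15, 22)→(2, 20): d=(-13,-2) top-left  bias=+0
    (7,5)@(15, 11): e=[4,11,143] → █
    (8,5)@(17, 11): e=[24,-13,147] → ·
    (6,6)@(13, 13): e=[12,33,113] → █
    (8,6)@(17, 13): e=[52,-15,121] → ·
    (4,7)@(9, 15): e=[0,79,79] → █  [on edge]
    (5,7)@(11, 15): e=[20,55,83] → █
    (8,7)@(17, 15): e=[80,-17,95] → ·
    (3,8)@(7, 17): e=[8,101,49] → █
    (8,8)@(17, 17): e=[108,-19,69] → ·
    (2,9)@(5, 19): e=[16,123,19] → █
    (8,9)@(17, 19): e=[136,-21,43] → ·
    (2,10)@(5, 21): e=[44,121,-7] → ·
  covered (22 px):
    · · · · · · · · · · ·
    · · · · · · · · · · ·
    · · · · · · · · · · ·
    · · · · · · · · · · ·
    · · · · · · · · · · ·
    · · · · · · · █ · · ·
    · · · · · · █ █ · · ·
    · · · · █ █ █ █ · · ·
    · · · █ █ █ █ █ · · ·
    · · █ █ █ █ █ █ · · ·
    · · · · █ █ █ █ · · ·

Final: [79,79,0]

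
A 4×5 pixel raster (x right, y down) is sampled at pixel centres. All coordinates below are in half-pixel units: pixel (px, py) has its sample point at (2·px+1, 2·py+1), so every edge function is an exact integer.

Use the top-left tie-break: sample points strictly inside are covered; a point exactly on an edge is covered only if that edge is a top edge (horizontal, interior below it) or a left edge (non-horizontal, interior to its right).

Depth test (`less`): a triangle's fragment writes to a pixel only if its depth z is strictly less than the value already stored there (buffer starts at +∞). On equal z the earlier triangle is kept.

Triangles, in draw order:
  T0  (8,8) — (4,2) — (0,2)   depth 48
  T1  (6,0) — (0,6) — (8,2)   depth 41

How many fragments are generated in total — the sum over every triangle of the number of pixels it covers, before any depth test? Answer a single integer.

T0:
  2·area = 24  (B↔C swapped to make it positive)
  edge (8, 8)→(0, 2): d=(-8,-6) top-left  bias=+0
  edge (0, 2)→(4, 2): d=(4,0) top-left  bias=+0
  edge (4, 2)→(8, 8): d=(4,6) right/bottom  bias=-1
    (1,1)@(3, 3): e=[10,4,10] → X
    (2,1)@(5, 3): e=[22,4,-2] → .
    (1,2)@(3, 5): e=[-6,12,18] → .
    (2,2)@(5, 5): e=[6,12,6] → X
    (3,2)@(7, 5): e=[18,12,-6] → .
    (2,3)@(5, 7): e=[-10,20,14] → .
    (3,3)@(7, 7): e=[2,20,2] → X
    (3,4)@(7, 9): e=[-14,28,10] → .
  covered (3 px):
    . . . .
    . X . .
    . . X .
    . . . X
    . . . .
T1:
  2·area = 24  (B↔C swapped to make it positive)
  edge (6, 0)→(8, 2): d=(2,2) right/bottom  bias=-1
  edge (8, 2)→(0, 6): d=(-8,4) right/bottom  bias=-1
  edge (0, 6)→(6, 0): d=(6,-6) top-left  bias=+0
    (2,0)@(5, 1): e=[4,20,0] → X  [on edge]
    (3,0)@(7, 1): e=[0,12,12] → .  [on edge]
    (1,1)@(3, 3): e=[12,12,0] → X  [on edge]
    (3,1)@(7, 3): e=[4,-4,24] → .
    (0,2)@(1, 5): e=[20,4,0] → X  [on edge]
    (1,2)@(3, 5): e=[16,-4,12] → .
    (2,2)@(5, 5): e=[12,-12,24] → .
    (0,3)@(1, 7): e=[24,-12,12] → .
  covered (4 px):
    . . X .
    . X X .
    X . . .
    . . . .
    . . . .

Final: 7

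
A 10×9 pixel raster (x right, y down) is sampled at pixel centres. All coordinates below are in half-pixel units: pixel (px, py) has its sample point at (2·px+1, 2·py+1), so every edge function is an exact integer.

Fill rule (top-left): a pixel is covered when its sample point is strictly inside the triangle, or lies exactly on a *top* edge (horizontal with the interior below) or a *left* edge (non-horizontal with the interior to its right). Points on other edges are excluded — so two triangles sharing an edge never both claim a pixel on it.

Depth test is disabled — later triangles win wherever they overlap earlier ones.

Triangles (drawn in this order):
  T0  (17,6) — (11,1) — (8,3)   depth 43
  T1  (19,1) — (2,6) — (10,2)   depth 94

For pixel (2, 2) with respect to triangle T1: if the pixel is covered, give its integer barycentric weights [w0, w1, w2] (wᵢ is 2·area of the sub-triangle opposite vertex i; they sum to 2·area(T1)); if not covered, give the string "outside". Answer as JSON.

T0:
  2·area = 27  (B↔C swapped to make it positive)
  edge (17, 6)→(8, 3): d=(-9,-3) top-left  bias=+0
  edge (8, 3)→(11, 1): d=(3,-2) top-left  bias=+0
  edge (11, 1)→(17, 6): d=(6,5) right/bottom  bias=-1
    (5,0)@(11, 1): e=[27,0,0] → ·  [on edge]
    (4,1)@(9, 3): e=[3,2,22] → #
    (5,1)@(11, 3): e=[9,6,12] → #
    (6,1)@(13, 3): e=[15,10,2] → #
    (7,1)@(15, 3): e=[21,14,-8] → ·
    (2,2)@(5, 5): e=[-27,0,54] → ·  [on edge]
    (4,2)@(9, 5): e=[-15,8,34] → ·
    (5,2)@(11, 5): e=[-9,12,24] → ·
    (6,2)@(13, 5): e=[-3,16,14] → ·
    (7,2)@(15, 5): e=[3,20,4] → #
    (8,2)@(17, 5): e=[9,24,-6] → ·
    (7,3)@(15, 7): e=[-15,26,16] → ·
  covered (4 px):
    · · · · · · · · · ·
    · · · · # # # · · ·
    · · · · · · · # · ·
    · · · · · · · · · ·
    · · · · · · · · · ·
    · · · · · · · · · ·
    · · · · · · · · · ·
    · · · · · · · · · ·
    · · · · · · · · · ·
T1:
  2·area = 28
  edge (19, 1)→(2, 6): d=(-17,5) right/bottom  bias=-1
  edge (2, 6)→(10, 2): d=(8,-4) top-left  bias=+0
  edge (10, 2)→(19, 1): d=(9,-1) top-left  bias=+0
    (9,0)@(19, 1): e=[0,28,0] → ·  [on edge]
    (0,1)@(1, 3): e=[56,-28,0] → ·  [on edge]
    (4,1)@(9, 3): e=[16,4,8] → #
    (5,1)@(11, 3): e=[6,12,10] → #
    (6,1)@(13, 3): e=[-4,20,12] → ·
    (2,2)@(5, 5): e=[2,4,22] → #
    (3,2)@(7, 5): e=[-8,12,24] → ·
    (4,2)@(9, 5): e=[-18,20,26] → ·
    (5,2)@(11, 5): e=[-28,28,28] → ·
    (2,3)@(5, 7): e=[-32,20,40] → ·
  covered (3 px):
    · · · · · · · · · ·
    · · · · # # · · · ·
    · · # · · · · · · ·
    · · · · · · · · · ·
    · · · · · · · · · ·
    · · · · · · · · · ·
    · · · · · · · · · ·
    · · · · · · · · · ·
    · · · · · · · · · ·

Result: [4,22,2]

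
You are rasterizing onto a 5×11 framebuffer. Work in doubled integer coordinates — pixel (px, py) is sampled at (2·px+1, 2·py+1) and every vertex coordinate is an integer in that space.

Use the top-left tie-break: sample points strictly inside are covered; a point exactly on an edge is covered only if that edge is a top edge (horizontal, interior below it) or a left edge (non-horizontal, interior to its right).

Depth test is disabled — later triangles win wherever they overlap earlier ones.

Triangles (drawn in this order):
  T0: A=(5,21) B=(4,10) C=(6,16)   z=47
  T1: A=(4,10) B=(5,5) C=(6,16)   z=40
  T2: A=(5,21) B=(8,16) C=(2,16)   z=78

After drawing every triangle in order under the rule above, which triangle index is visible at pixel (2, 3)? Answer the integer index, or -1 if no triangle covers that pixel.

T0:
  2·area = 16
  edge (5, 21)→(4, 10): d=(-1,-11) top-left  bias=+0
  edge (4, 10)→(6, 16): d=(2,6) right/bottom  bias=-1
  edge (6, 16)→(5, 21): d=(-1,5) right/bottom  bias=-1
    (0,0)@(1, 1): e=[-24,0,40] → ·  [on edge]
    (4,0)@(9, 1): e=[64,-48,0] → ·  [on edge]
    (1,3)@(3, 7): e=[-8,0,24] → ·  [on edge]
    (3,5)@(7, 11): e=[32,-16,0] → ·  [on edge]
    (2,6)@(5, 13): e=[8,0,8] → ·  [on edge]
    (2,7)@(5, 15): e=[6,4,6] → █
    (3,7)@(7, 15): e=[28,-8,-4] → ·
    (2,8)@(5, 17): e=[4,8,4] → █
    (3,8)@(7, 17): e=[26,-4,-6] → ·
    (2,9)@(5, 19): e=[2,12,2] → █
    (3,9)@(7, 19): e=[24,0,-8] → ·  [on edge]
    (2,10)@(5, 21): e=[0,16,0] → ·  [on edge]
  covered (3 px):
    · · · · ·
    · · · · ·
    · · · · ·
    · · · · ·
    · · · · ·
    · · · · ·
    · · · · ·
    · · █ · ·
    · · █ · ·
    · · █ · ·
    · · · · ·
T1:
  2·area = 16
  edge (4, 10)→(5, 5): d=(1,-5) top-left  bias=+0
  edge (5, 5)→(6, 16): d=(1,11) right/bottom  bias=-1
  edge (6, 16)→(4, 10): d=(-2,-6) top-left  bias=+0
    (0,0)@(1, 1): e=[-24,40,0] → ·  [on edge]
    (2,2)@(5, 5): e=[0,0,16] → ·  [on edge]
    (1,3)@(3, 7): e=[-8,24,0] → ·  [on edge]
    (2,3)@(5, 7): e=[2,2,12] → █
    (3,3)@(7, 7): e=[12,-20,24] → ·
    (2,4)@(5, 9): e=[4,4,8] → █
    (3,4)@(7, 9): e=[14,-18,20] → ·
    (2,5)@(5, 11): e=[6,6,4] → █
    (3,5)@(7, 11): e=[16,-16,16] → ·
    (2,6)@(5, 13): e=[8,8,0] → █  [on edge]
    (3,6)@(7, 13): e=[18,-14,12] → ·
    (1,7)@(3, 15): e=[0,32,-16] → ·  [on edge]
    (3,9)@(7, 19): e=[24,-8,0] → ·  [on edge]
  covered (4 px):
    · · · · ·
    · · · · ·
    · · · · ·
    · · █ · ·
    · · █ · ·
    · · █ · ·
    · · █ · ·
    · · · · ·
    · · · · ·
    · · · · ·
    · · · · ·
T2:
  2·area = 30  (B↔C swapped to make it positive)
  edge (5, 21)→(2, 16): d=(-3,-5) top-left  bias=+0
  edge (2, 16)→(8, 16): d=(6,0) top-left  bias=+0
  edge (8, 16)→(5, 21): d=(-3,5) right/bottom  bias=-1
    (1,8)@(3, 17): e=[2,6,22] → █
    (2,8)@(5, 17): e=[12,6,12] → █
    (3,8)@(7, 17): e=[22,6,2] → █
    (4,8)@(9, 17): e=[32,6,-8] → ·
    (1,9)@(3, 19): e=[-4,18,16] → ·
    (2,9)@(5, 19): e=[6,18,6] → █
    (3,9)@(7, 19): e=[16,18,-4] → ·
    (2,10)@(5, 21): e=[0,30,0] → ·  [on edge]
  covered (4 px):
    · · · · ·
    · · · · ·
    · · · · ·
    · · · · ·
    · · · · ·
    · · · · ·
    · · · · ·
    · · · · ·
    · █ █ █ ·
    · · █ · ·
    · · · · ·

Z-buffer (winner per pixel, '.' = empty):
  . . . . .
  . . . . .
  . . . . .
  . . 1 . .
  . . 1 . .
  . . 1 . .
  . . 1 . .
  . . 0 . .
  . 2 2 2 .
  . . 2 . .
  . . . . .

Final: 1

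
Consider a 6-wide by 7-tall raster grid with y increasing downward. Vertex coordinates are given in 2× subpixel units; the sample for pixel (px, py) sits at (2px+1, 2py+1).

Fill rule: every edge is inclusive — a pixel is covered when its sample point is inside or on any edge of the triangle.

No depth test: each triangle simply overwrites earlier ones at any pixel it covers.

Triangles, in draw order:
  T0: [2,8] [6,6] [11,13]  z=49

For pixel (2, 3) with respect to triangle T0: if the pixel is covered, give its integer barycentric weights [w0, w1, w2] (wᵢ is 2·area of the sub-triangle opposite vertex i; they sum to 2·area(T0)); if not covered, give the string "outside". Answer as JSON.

T0:
  2·area = 38
  edge (2, 8)→(6, 6): d=(4,-2) inclusive
  edge (6, 6)→(11, 13): d=(5,7) inclusive
  edge (11, 13)→(2, 8): d=(-9,-5) inclusive
    (2,3)@(5, 7): e=[2,12,24] → #
    (3,3)@(7, 7): e=[6,-2,34] → ·
    (2,4)@(5, 9): e=[10,22,6] → #
    (3,4)@(7, 9): e=[14,8,16] → #
    (4,4)@(9, 9): e=[18,-6,26] → ·
    (2,5)@(5, 11): e=[18,32,-12] → ·
    (3,5)@(7, 11): e=[22,18,-2] → ·
    (4,5)@(9, 11): e=[26,4,8] → #
    (5,5)@(11, 11): e=[30,-10,18] → ·
    (4,6)@(9, 13): e=[34,14,-10] → ·
    (5,6)@(11, 13): e=[38,0,0] → #  [on edge]
  covered (5 px):
    · · · · · ·
    · · · · · ·
    · · · · · ·
    · · # · · ·
    · · # # · ·
    · · · · # ·
    · · · · · #

Result: [12,24,2]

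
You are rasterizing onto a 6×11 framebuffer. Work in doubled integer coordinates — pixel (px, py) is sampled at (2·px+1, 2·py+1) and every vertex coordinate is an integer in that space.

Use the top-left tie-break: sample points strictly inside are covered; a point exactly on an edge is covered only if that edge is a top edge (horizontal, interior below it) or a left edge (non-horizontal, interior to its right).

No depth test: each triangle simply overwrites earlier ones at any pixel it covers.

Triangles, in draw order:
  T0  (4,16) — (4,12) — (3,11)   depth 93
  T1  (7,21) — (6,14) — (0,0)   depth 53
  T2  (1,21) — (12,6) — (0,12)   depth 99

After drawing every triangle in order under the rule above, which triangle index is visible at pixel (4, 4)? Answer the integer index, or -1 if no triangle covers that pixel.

T0:
  2·area = 4  (B↔C swapped to make it positive)
  edge (4, 16)→(3, 11): d=(-1,-5) top-left  bias=+0
  edge (3, 11)→(4, 12): d=(1,1) right/bottom  bias=-1
  edge (4, 12)→(4, 16): d=(0,4) right/bottom  bias=-1
    (0,0)@(1, 1): e=[0,-8,12] → .  [on edge]
    (0,4)@(1, 9): e=[-8,0,12] → .  [on edge]
    (1,5)@(3, 11): e=[0,0,4] → .  [on edge]
    (2,6)@(5, 13): e=[8,0,-4] → .  [on edge]
    (3,7)@(7, 15): e=[16,0,-12] → .  [on edge]
    (4,8)@(9, 17): e=[24,0,-20] → .  [on edge]
    (5,9)@(11, 19): e=[32,0,-28] → .  [on edge]
    (2,10)@(5, 21): e=[0,8,-4] → .  [on edge]
  covered (0 px):
    . . . . . .
    . . . . . .
    . . . . . .
    . . . . . .
    . . . . . .
    . . . . . .
    . . . . . .
    . . . . . .
    . . . . . .
    . . . . . .
    . . . . . .
T1:
  2·area = 28  (B↔C swapped to make it positive)
  edge (7, 21)→(0, 0): d=(-7,-21) top-left  bias=+0
  edge (0, 0)→(6, 14): d=(6,14) right/bottom  bias=-1
  edge (6, 14)→(7, 21): d=(1,7) right/bottom  bias=-1
    (0,1)@(1, 3): e=[0,4,24] → X  [on edge]
    (1,1)@(3, 3): e=[42,-24,10] → .
    (0,2)@(1, 5): e=[-14,16,26] → .
    (1,3)@(3, 7): e=[14,0,14] → .  [on edge]
    (2,3)@(5, 7): e=[56,-28,0] → .  [on edge]
    (1,4)@(3, 9): e=[0,12,16] → X  [on edge]
    (2,4)@(5, 9): e=[42,-16,2] → .
    (1,5)@(3, 11): e=[-14,24,18] → .
    (2,6)@(5, 13): e=[14,8,6] → X
    (3,6)@(7, 13): e=[56,-20,-8] → .
    (2,7)@(5, 15): e=[0,20,8] → X  [on edge]
    (3,7)@(7, 15): e=[42,-8,-6] → .
    (3,10)@(7, 21): e=[0,28,0] → .  [on edge]
    (4,10)@(9, 21): e=[42,0,-14] → .  [on edge]
  covered (4 px):
    . . . . . .
    X . . . . .
    . . . . . .
    . . . . . .
    . X . . . .
    . . . . . .
    . . X . . .
    . . X . . .
    . . . . . .
    . . . . . .
    . . . . . .
T2:
  2·area = 114  (B↔C swapped to make it positive)
  edge (1, 21)→(0, 12): d=(-1,-9) top-left  bias=+0
  edge (0, 12)→(12, 6): d=(12,-6) top-left  bias=+0
  edge (12, 6)→(1, 21): d=(-11,15) right/bottom  bias=-1
    (5,3)@(11, 7): e=[104,6,4] → X
    (3,4)@(7, 9): e=[66,6,42] → X
    (4,4)@(9, 9): e=[84,18,12] → X
    (5,4)@(11, 9): e=[102,30,-18] → .
    (1,5)@(3, 11): e=[28,6,80] → X
    (2,5)@(5, 11): e=[46,18,50] → X
    (4,5)@(9, 11): e=[82,42,-10] → .
    (0,6)@(1, 13): e=[8,18,88] → X
    (3,6)@(7, 13): e=[62,54,-2] → .
    (0,7)@(1, 15): e=[6,42,66] → X
    (3,7)@(7, 15): e=[60,78,-24] → .
    (0,8)@(1, 17): e=[4,66,44] → X
    (0,10)@(1, 21): e=[0,114,0] → .  [on edge]
  covered (15 px):
    . . . . . .
    . . . . . .
    . . . . . .
    . . . . . X
    . . . X X .
    . X X X . .
    X X X . . .
    X X X . . .
    X X . . . .
    X . . . . .
    . . . . . .

Z-buffer (winner per pixel, '.' = empty):
  . . . . . .
  1 . . . . .
  . . . . . .
  . . . . . 2
  . 1 . 2 2 .
  . 2 2 2 . .
  2 2 2 . . .
  2 2 2 . . .
  2 2 . . . .
  2 . . . . .
  . . . . . .

Final: 2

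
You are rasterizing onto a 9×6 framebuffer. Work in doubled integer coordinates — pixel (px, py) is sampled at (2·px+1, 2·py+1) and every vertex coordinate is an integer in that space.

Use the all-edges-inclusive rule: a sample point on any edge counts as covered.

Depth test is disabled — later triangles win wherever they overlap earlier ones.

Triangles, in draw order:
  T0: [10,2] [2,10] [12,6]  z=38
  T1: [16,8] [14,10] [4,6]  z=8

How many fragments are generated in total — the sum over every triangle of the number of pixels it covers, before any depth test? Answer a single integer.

T0:
  2·area = 48  (B↔C swapped to make it positive)
  edge (10, 2)→(12, 6): d=(2,4) inclusive
  edge (12, 6)→(2, 10): d=(-10,4) inclusive
  edge (2, 10)→(10, 2): d=(8,-8) inclusive
    (5,0)@(11, 1): e=[-6,54,0] → ·  [on edge]
    (4,1)@(9, 3): e=[6,42,0] → █  [on edge]
    (5,1)@(11, 3): e=[-2,34,16] → ·
    (3,2)@(7, 5): e=[18,30,0] → █  [on edge]
    (5,2)@(11, 5): e=[2,14,32] → █
    (6,2)@(13, 5): e=[-6,6,48] → ·
    (2,3)@(5, 7): e=[30,18,0] → █  [on edge]
    (5,3)@(11, 7): e=[6,-6,48] → ·
    (1,4)@(3, 9): e=[42,6,0] → █  [on edge]
    (2,4)@(5, 9): e=[34,-2,16] → ·
    (3,4)@(7, 9): e=[26,-10,32] → ·
    (4,4)@(9, 9): e=[18,-18,48] → ·
    (0,5)@(1, 11): e=[54,-6,0] → ·  [on edge]
  covered (8 px):
    · · · · · · · · ·
    · · · · █ · · · ·
    · · · █ █ █ · · ·
    · · █ █ █ · · · ·
    · █ · · · · · · ·
    · · · · · · · · ·
T1:
  2·area = 28
  edge (16, 8)→(14, 10): d=(-2,2) inclusive
  edge (14, 10)→(4, 6): d=(-10,-4) inclusive
  edge (4, 6)→(16, 8): d=(12,2) inclusive
    (3,3)@(7, 7): e=[20,2,6] → █
    (4,3)@(9, 7): e=[16,10,2] → █
    (5,3)@(11, 7): e=[12,18,-2] → ·
    (8,3)@(17, 7): e=[0,42,-14] → ·  [on edge]
    (3,4)@(7, 9): e=[16,-18,30] → ·
    (4,4)@(9, 9): e=[12,-10,26] → ·
    (6,4)@(13, 9): e=[4,6,18] → █
    (7,4)@(15, 9): e=[0,14,14] → █  [on edge]
    (8,4)@(17, 9): e=[-4,22,10] → ·
    (6,5)@(13, 11): e=[0,-14,42] → ·  [on edge]
    (7,5)@(15, 11): e=[-4,-6,38] → ·
  covered (4 px):
    · · · · · · · · ·
    · · · · · · · · ·
    · · · · · · · · ·
    · · · █ █ · · · ·
    · · · · · · █ █ ·
    · · · · · · · · ·

Final: 12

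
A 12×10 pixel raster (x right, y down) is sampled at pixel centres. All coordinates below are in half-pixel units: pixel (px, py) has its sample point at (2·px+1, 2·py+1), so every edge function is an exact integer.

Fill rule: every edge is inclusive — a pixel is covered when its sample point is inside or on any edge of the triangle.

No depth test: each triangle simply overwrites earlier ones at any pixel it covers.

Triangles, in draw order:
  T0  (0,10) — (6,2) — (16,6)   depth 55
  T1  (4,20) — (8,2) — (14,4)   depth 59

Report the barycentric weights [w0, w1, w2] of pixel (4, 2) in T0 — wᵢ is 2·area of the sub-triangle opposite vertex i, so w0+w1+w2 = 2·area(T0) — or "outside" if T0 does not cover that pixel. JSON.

T0:
  2·area = 104
  edge (0, 10)→(6, 2): d=(6,-8) inclusive
  edge (6, 2)→(16, 6): d=(10,4) inclusive
  edge (16, 6)→(0, 10): d=(-16,4) inclusive
    (3,1)@(7, 3): e=[14,6,84] → #
    (4,1)@(9, 3): e=[30,-2,76] → ·
    (2,2)@(5, 5): e=[10,34,60] → #
    (4,2)@(9, 5): e=[42,18,44] → #
    (5,2)@(11, 5): e=[58,10,36] → #
    (6,2)@(13, 5): e=[74,2,28] → #
    (7,2)@(15, 5): e=[90,-6,20] → ·
    (1,3)@(3, 7): e=[6,62,36] → #
    (6,3)@(13, 7): e=[86,22,-4] → ·
    (0,4)@(1, 9): e=[2,90,12] → #
    (2,4)@(5, 9): e=[34,74,-4] → ·
    (3,4)@(7, 9): e=[50,66,-12] → ·
  covered (13 px):
    · · · · · · · · · · · ·
    · · · # · · · · · · · ·
    · · # # # # # · · · · ·
    · # # # # # · · · · · ·
    # # · · · · · · · · · ·
    · · · · · · · · · · · ·
    · · · · · · · · · · · ·
    · · · · · · · · · · · ·
    · · · · · · · · · · · ·
    · · · · · · · · · · · ·
T1:
  2·area = 116
  edge (4, 20)→(8, 2): d=(4,-18) inclusive
  edge (8, 2)→(14, 4): d=(6,2) inclusive
  edge (14, 4)→(4, 20): d=(-10,16) inclusive
    (2,0)@(5, 1): e=[-58,0,174] → ·  [on edge]
    (4,1)@(9, 3): e=[22,4,90] → #
    (5,1)@(11, 3): e=[58,0,58] → #  [on edge]
    (6,1)@(13, 3): e=[94,-4,26] → ·
    (4,2)@(9, 5): e=[30,16,70] → #
    (6,2)@(13, 5): e=[102,8,6] → #
    (7,2)@(15, 5): e=[138,4,-26] → ·
    (8,2)@(17, 5): e=[174,0,-58] → ·  [on edge]
    (3,3)@(7, 7): e=[2,32,82] → #
    (6,3)@(13, 7): e=[110,20,-14] → ·
    (11,3)@(23, 7): e=[290,0,-174] → ·  [on edge]
    (3,4)@(7, 9): e=[10,44,62] → #
  covered (15 px):
    · · · · · · · · · · · ·
    · · · · # # · · · · · ·
    · · · · # # # · · · · ·
    · · · # # # · · · · · ·
    · · · # # · · · · · · ·
    · · · # # · · · · · · ·
    · · · # · · · · · · · ·
    · · · # · · · · · · · ·
    · · # · · · · · · · · ·
    · · · · · · · · · · · ·

Result: [18,44,42]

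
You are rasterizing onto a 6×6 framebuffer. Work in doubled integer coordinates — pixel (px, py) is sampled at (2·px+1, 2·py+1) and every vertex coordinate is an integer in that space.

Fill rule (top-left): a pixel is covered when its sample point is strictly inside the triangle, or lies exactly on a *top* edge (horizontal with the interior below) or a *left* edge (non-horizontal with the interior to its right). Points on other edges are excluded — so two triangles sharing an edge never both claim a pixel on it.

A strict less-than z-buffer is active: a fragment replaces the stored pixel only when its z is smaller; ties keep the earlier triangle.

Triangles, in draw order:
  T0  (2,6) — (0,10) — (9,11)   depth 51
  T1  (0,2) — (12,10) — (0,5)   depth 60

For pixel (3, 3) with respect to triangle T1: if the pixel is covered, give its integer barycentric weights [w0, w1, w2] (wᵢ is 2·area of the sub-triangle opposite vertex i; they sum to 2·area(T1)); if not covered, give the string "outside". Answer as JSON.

T0:
  2·area = 38  (B↔C swapped to make it positive)
  edge (2, 6)→(9, 11): d=(7,5) right/bottom  bias=-1
  edge (9, 11)→(0, 10): d=(-9,-1) top-left  bias=+0
  edge (0, 10)→(2, 6): d=(2,-4) top-left  bias=+0
    (1,3)@(3, 7): e=[2,30,6] → #
    (2,3)@(5, 7): e=[-8,32,14] → ·
    (0,4)@(1, 9): e=[26,10,2] → #
    (2,4)@(5, 9): e=[6,14,18] → #
    (3,4)@(7, 9): e=[-4,16,26] → ·
    (0,5)@(1, 11): e=[40,-8,6] → ·
    (1,5)@(3, 11): e=[30,-6,14] → ·
    (2,5)@(5, 11): e=[20,-4,22] → ·
    (4,5)@(9, 11): e=[0,0,38] → ·  [on edge]
  covered (4 px):
    · · · · · ·
    · · · · · ·
    · · · · · ·
    · # · · · ·
    # # # · · ·
    · · · · · ·
T1:
  2·area = 36
  edge (0, 2)→(12, 10): d=(12,8) right/bottom  bias=-1
  edge (12, 10)→(0, 5): d=(-12,-5) top-left  bias=+0
  edge (0, 5)→(0, 2): d=(0,-3) top-left  bias=+0
    (0,1)@(1, 3): e=[4,29,3] → #
    (1,1)@(3, 3): e=[-12,39,9] → ·
    (0,2)@(1, 5): e=[28,5,3] → #
    (1,2)@(3, 5): e=[12,15,9] → #
    (2,2)@(5, 5): e=[-4,25,15] → ·
    (0,3)@(1, 7): e=[52,-19,3] → ·
    (1,3)@(3, 7): e=[36,-9,9] → ·
    (2,3)@(5, 7): e=[20,1,15] → #
    (3,3)@(7, 7): e=[4,11,21] → #
    (4,3)@(9, 7): e=[-12,21,27] → ·
    (2,4)@(5, 9): e=[44,-23,15] → ·
    (3,4)@(7, 9): e=[28,-13,21] → ·
  covered (5 px):
    · · · · · ·
    # · · · · ·
    # # · · · ·
    · · # # · ·
    · · · · · ·
    · · · · · ·

Result: [11,21,4]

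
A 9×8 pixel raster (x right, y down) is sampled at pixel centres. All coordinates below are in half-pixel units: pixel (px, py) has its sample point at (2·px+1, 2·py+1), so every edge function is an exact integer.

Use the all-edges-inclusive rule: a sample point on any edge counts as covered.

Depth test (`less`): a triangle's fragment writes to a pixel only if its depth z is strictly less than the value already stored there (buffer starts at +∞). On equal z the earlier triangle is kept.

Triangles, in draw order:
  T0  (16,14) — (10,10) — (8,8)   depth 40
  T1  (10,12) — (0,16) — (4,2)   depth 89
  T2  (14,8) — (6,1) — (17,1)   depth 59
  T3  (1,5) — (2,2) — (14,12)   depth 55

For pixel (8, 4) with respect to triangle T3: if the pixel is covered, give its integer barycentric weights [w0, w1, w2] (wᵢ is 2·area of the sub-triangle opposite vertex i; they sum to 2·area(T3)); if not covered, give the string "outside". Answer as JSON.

T0:
  2·area = 4
  edge (16, 14)→(10, 10): d=(-6,-4) inclusive
  edge (10, 10)→(8, 8): d=(-2,-2) inclusive
  edge (8, 8)→(16, 14): d=(8,6) inclusive
    (0,0)@(1, 1): e=[18,0,-14] → .  [on edge]
    (1,1)@(3, 3): e=[14,0,-10] → .  [on edge]
    (2,2)@(5, 5): e=[10,0,-6] → .  [on edge]
    (3,3)@(7, 7): e=[6,0,-2] → .  [on edge]
    (4,4)@(9, 9): e=[2,0,2] → X  [on edge]
    (5,4)@(11, 9): e=[10,4,-10] → .
    (4,5)@(9, 11): e=[-10,-4,18] → .
    (5,5)@(11, 11): e=[-2,0,6] → .  [on edge]
    (6,6)@(13, 13): e=[-6,0,10] → .  [on edge]
    (7,7)@(15, 15): e=[-10,0,14] → .  [on edge]
  covered (1 px):
    . . . . . . . . .
    . . . . . . . . .
    . . . . . . . . .
    . . . . . . . . .
    . . . . X . . . .
    . . . . . . . . .
    . . . . . . . . .
    . . . . . . . . .
T1:
  2·area = 124
  edge (10, 12)→(0, 16): d=(-10,4) inclusive
  edge (0, 16)→(4, 2): d=(4,-14) inclusive
  edge (4, 2)→(10, 12): d=(6,10) inclusive
    (2,2)@(5, 5): e=[90,26,8] → X
    (3,2)@(7, 5): e=[82,54,-12] → .
    (1,3)@(3, 7): e=[78,6,40] → X
    (3,3)@(7, 7): e=[62,62,0] → X  [on edge]
    (4,3)@(9, 7): e=[54,90,-20] → .
    (1,4)@(3, 9): e=[58,14,52] → X
    (4,4)@(9, 9): e=[34,98,-8] → .
    (1,5)@(3, 11): e=[38,22,64] → X
    (4,5)@(9, 11): e=[14,106,4] → X
    (5,5)@(11, 11): e=[6,134,-16] → .
    (0,6)@(1, 13): e=[26,2,96] → X
    (4,6)@(9, 13): e=[-6,114,16] → .
  covered (16 px):
    . . . . . . . . .
    . . . . . . . . .
    . . X . . . . . .
    . X X X . . . . .
    . X X X . . . . .
    . X X X X . . . .
    X X X X . . . . .
    X . . . . . . . .
T2:
  2·area = 77
  edge (14, 8)→(6, 1): d=(-8,-7) inclusive
  edge (6, 1)→(17, 1): d=(11,0) inclusive
  edge (17, 1)→(14, 8): d=(-3,7) inclusive
    (0,0)@(1, 1): e=[-35,0,112] → .  [on edge]
    (1,0)@(3, 1): e=[-21,0,98] → .  [on edge]
    (2,0)@(5, 1): e=[-7,0,84] → .  [on edge]
    (3,0)@(7, 1): e=[7,0,70] → X  [on edge]
    (4,0)@(9, 1): e=[21,0,56] → X  [on edge]
    (5,0)@(11, 1): e=[35,0,42] → X  [on edge]
    (6,0)@(13, 1): e=[49,0,28] → X  [on edge]
    (7,0)@(15, 1): e=[63,0,14] → X  [on edge]
    (8,0)@(17, 1): e=[77,0,0] → X  [on edge]
    (3,1)@(7, 3): e=[-9,22,64] → .
    (4,1)@(9, 3): e=[5,22,50] → X
    (8,1)@(17, 3): e=[61,22,-6] → .
    (5,7)@(11, 15): e=[-77,154,0] → .  [on edge]
  covered (14 px):
    . . . X X X X X X
    . . . . X X X X .
    . . . . . X X X .
    . . . . . . X . .
    . . . . . . . . .
    . . . . . . . . .
    . . . . . . . . .
    . . . . . . . . .
T3:
  2·area = 46
  edge (1, 5)→(2, 2): d=(1,-3) inclusive
  edge (2, 2)→(14, 12): d=(12,10) inclusive
  edge (14, 12)→(1, 5): d=(-13,-7) inclusive
    (1,1)@(3, 3): e=[4,2,40] → X
    (2,1)@(5, 3): e=[10,-18,54] → .
    (0,2)@(1, 5): e=[0,46,0] → X  [on edge]
    (2,2)@(5, 5): e=[12,6,28] → X
    (3,2)@(7, 5): e=[18,-14,42] → .
    (0,3)@(1, 7): e=[2,70,-26] → .
    (1,3)@(3, 7): e=[8,50,-12] → .
    (2,3)@(5, 7): e=[14,30,2] → X
    (3,3)@(7, 7): e=[20,10,16] → X
    (4,3)@(9, 7): e=[26,-10,30] → .
    (2,4)@(5, 9): e=[16,54,-24] → .
    (3,4)@(7, 9): e=[22,34,-10] → .
  covered (7 px):
    . . . . . . . . .
    . X . . . . . . .
    X X X . . . . . .
    . . X X . . . . .
    . . . . X . . . .
    . . . . . . . . .
    . . . . . . . . .
    . . . . . . . . .

Result: "outside"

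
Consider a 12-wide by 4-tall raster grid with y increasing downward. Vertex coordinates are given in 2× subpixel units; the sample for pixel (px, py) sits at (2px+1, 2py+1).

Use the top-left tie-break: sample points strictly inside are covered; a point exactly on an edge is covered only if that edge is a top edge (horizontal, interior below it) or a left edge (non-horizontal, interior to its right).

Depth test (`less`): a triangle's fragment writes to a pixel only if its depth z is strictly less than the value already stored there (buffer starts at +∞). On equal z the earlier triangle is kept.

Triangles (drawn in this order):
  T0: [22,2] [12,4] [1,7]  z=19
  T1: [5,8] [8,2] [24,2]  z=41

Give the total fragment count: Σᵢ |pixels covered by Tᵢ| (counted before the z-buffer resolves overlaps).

T0:
  2·area = 8  (B↔C swapped to make it positive)
  edge (22, 2)→(1, 7): d=(-21,5) right/bottom  bias=-1
  edge (1, 7)→(12, 4): d=(11,-3) top-left  bias=+0
  edge (12, 4)→(22, 2): d=(10,-2) top-left  bias=+0
    (11,0)@(23, 1): e=[16,0,-8] → ·  [on edge]
    (8,1)@(17, 3): e=[4,4,0] → #  [on edge]
    (9,1)@(19, 3): e=[-6,10,4] → ·
    (3,2)@(7, 5): e=[12,-4,0] → ·  [on edge]
    (4,2)@(9, 5): e=[2,2,4] → #
    (5,2)@(11, 5): e=[-8,8,8] → ·
    (8,2)@(17, 5): e=[-38,26,20] → ·
    (0,3)@(1, 7): e=[0,0,8] → ·  [on edge]
    (4,3)@(9, 7): e=[-40,24,24] → ·
  covered (2 px):
    · · · · · · · · · · · ·
    · · · · · · · · # · · ·
    · · · · # · · · · · · ·
    · · · · · · · · · · · ·
T1:
  2·area = 96
  edge (5, 8)→(8, 2): d=(3,-6) top-left  bias=+0
  edge (8, 2)→(24, 2): d=(16,0) top-left  bias=+0
  edge (24, 2)→(5, 8): d=(-19,6) right/bottom  bias=-1
    (4,1)@(9, 3): e=[9,16,71] → #
    (5,1)@(11, 3): e=[21,16,59] → #
    (6,1)@(13, 3): e=[33,16,47] → #
    (7,1)@(15, 3): e=[45,16,35] → #
    (8,1)@(17, 3): e=[57,16,23] → #
    (9,1)@(19, 3): e=[69,16,11] → #
    (10,1)@(21, 3): e=[81,16,-1] → ·
    (3,2)@(7, 5): e=[3,48,45] → #
    (7,2)@(15, 5): e=[51,48,-3] → ·
    (8,2)@(17, 5): e=[63,48,-15] → ·
    (9,2)@(19, 5): e=[75,48,-27] → ·
    (3,3)@(7, 7): e=[9,80,7] → #
  covered (11 px):
    · · · · · · · · · · · ·
    · · · · # # # # # # · ·
    · · · # # # # · · · · ·
    · · · # · · · · · · · ·

Answer: 13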